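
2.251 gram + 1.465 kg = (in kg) 1.467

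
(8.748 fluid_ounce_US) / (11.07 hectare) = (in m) 2.337e-09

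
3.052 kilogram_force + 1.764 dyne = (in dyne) 2.993e+06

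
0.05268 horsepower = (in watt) 39.28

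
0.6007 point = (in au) 1.417e-15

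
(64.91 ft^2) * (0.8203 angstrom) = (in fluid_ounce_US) 1.673e-05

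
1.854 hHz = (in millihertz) 1.854e+05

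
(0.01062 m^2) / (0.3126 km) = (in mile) 2.111e-08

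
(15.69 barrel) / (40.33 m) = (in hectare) 6.185e-06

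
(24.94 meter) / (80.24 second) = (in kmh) 1.119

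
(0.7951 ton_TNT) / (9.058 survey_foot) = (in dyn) 1.205e+14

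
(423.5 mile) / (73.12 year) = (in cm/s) 0.02956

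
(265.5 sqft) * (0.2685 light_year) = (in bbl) 3.941e+17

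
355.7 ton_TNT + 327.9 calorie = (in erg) 1.488e+19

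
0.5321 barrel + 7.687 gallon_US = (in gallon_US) 30.04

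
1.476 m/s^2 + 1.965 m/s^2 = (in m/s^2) 3.441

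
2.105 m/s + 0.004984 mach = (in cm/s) 380.2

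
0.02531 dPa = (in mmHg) 1.898e-05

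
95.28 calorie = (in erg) 3.987e+09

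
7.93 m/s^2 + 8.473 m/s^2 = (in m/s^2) 16.4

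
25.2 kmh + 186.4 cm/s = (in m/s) 8.864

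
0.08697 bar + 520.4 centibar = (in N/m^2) 5.291e+05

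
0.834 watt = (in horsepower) 0.001118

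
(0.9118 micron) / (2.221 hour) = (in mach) 3.349e-13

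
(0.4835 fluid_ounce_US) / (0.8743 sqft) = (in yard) 0.0001925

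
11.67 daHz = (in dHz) 1167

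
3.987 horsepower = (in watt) 2973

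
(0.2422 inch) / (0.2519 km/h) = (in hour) 2.442e-05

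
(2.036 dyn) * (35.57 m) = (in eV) 4.52e+15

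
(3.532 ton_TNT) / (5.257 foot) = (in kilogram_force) 9.405e+08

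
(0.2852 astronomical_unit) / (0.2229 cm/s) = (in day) 2.215e+08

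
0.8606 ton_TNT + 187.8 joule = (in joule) 3.601e+09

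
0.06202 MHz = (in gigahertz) 6.202e-05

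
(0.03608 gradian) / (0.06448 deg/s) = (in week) 8.327e-07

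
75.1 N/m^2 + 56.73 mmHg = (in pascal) 7638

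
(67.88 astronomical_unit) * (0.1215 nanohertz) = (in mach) 3.623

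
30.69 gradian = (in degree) 27.62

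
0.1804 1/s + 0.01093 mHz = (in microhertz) 1.804e+05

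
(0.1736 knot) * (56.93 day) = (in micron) 4.393e+11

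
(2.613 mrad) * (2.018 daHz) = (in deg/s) 3.021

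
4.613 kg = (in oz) 162.7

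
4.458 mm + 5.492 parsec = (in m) 1.695e+17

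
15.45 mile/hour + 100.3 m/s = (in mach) 0.3149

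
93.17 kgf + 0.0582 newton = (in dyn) 9.137e+07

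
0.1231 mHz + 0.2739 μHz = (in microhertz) 123.4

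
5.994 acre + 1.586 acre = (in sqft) 3.302e+05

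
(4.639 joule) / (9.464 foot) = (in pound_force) 0.3615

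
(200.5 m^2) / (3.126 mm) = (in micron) 6.414e+10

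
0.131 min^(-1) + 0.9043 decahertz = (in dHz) 90.45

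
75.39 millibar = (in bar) 0.07539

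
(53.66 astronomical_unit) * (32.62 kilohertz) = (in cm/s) 2.619e+19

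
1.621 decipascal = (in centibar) 0.0001621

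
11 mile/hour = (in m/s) 4.917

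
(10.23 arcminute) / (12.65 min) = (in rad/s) 3.921e-06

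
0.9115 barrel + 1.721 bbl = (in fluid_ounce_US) 1.415e+04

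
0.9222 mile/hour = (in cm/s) 41.23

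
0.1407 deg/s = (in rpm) 0.02345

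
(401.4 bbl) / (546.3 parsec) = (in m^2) 3.786e-18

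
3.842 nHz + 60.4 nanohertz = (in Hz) 6.424e-08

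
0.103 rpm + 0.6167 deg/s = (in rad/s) 0.02155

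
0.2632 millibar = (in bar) 0.0002632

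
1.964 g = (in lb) 0.00433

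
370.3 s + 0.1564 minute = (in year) 1.204e-05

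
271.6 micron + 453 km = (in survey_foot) 1.486e+06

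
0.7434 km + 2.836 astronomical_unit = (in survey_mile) 2.636e+08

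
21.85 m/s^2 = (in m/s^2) 21.85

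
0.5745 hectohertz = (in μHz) 5.745e+07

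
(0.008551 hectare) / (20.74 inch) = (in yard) 177.5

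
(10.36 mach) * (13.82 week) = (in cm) 2.948e+12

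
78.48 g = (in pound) 0.173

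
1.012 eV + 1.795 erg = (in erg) 1.795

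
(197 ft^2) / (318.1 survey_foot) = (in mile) 0.0001173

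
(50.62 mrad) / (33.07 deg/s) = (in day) 1.015e-06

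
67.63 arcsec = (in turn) 5.218e-05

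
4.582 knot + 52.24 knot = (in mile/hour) 65.39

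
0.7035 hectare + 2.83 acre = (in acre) 4.568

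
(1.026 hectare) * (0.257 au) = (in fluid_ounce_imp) 1.388e+19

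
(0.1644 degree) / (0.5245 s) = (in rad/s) 0.005471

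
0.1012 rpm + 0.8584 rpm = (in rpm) 0.9596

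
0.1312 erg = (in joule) 1.312e-08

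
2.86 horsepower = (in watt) 2133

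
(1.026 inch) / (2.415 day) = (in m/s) 1.249e-07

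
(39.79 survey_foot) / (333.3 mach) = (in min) 1.781e-06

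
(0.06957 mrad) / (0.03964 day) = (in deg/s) 1.164e-06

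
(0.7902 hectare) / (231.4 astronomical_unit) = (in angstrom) 2.283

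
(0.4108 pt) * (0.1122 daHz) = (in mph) 0.0003637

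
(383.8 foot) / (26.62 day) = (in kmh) 0.0001831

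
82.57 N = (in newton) 82.57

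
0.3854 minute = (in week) 3.823e-05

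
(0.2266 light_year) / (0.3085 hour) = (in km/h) 6.949e+12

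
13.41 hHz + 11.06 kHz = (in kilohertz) 12.4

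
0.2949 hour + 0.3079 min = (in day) 0.0125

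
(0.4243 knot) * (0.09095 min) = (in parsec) 3.86e-17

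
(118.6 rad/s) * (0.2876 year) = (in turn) 1.712e+08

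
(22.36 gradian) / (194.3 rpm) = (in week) 2.854e-08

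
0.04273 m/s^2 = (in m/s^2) 0.04273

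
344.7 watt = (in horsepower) 0.4623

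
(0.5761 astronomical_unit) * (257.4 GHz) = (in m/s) 2.218e+22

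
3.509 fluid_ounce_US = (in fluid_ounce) 3.509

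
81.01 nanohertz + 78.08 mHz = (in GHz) 7.808e-11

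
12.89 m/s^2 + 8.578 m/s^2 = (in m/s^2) 21.47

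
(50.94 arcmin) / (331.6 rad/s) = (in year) 1.417e-12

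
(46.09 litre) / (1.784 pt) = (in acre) 0.0181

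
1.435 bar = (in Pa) 1.435e+05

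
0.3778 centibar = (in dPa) 3778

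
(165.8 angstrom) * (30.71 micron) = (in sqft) 5.481e-12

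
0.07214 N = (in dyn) 7214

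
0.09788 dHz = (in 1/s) 0.009788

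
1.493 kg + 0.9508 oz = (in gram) 1520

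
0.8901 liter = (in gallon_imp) 0.1958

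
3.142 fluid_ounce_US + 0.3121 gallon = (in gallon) 0.3366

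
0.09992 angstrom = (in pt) 2.832e-08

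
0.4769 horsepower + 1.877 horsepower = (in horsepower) 2.354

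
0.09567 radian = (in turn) 0.01523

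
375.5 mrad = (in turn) 0.05976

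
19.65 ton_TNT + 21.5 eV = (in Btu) 7.793e+07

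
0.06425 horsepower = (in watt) 47.91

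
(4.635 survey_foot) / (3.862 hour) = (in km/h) 0.0003658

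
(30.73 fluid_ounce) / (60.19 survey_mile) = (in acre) 2.318e-12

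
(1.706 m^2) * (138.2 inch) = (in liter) 5989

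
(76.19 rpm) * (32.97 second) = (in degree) 1.507e+04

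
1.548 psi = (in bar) 0.1067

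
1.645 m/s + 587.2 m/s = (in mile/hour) 1317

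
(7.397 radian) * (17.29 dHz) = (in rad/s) 12.79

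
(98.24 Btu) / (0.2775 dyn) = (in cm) 3.735e+12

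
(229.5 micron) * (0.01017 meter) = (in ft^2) 2.512e-05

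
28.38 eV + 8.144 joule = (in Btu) 0.007719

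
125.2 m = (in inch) 4929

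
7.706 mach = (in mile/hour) 5869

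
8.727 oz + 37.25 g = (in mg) 2.847e+05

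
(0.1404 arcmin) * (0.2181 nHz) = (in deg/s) 5.104e-13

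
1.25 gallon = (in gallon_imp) 1.041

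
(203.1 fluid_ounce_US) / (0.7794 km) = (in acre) 1.904e-09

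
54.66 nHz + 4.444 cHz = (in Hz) 0.04444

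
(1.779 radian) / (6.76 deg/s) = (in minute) 0.2513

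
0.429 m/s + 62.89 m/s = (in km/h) 227.9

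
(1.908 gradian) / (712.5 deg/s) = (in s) 0.00241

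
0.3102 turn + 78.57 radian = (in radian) 80.52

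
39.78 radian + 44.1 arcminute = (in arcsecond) 8.208e+06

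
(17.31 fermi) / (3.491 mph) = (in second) 1.109e-14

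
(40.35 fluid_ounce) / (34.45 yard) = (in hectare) 3.788e-09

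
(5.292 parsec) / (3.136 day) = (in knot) 1.171e+12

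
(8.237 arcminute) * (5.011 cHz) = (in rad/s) 0.0001201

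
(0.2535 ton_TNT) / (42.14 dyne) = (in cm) 2.517e+14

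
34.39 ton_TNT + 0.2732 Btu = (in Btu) 1.364e+08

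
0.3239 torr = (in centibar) 0.04318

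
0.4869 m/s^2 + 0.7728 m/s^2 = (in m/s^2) 1.26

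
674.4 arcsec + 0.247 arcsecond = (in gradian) 0.2082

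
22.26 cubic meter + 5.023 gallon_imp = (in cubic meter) 22.28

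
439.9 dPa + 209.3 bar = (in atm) 206.6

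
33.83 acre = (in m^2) 1.369e+05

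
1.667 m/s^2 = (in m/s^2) 1.667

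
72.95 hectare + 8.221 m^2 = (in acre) 180.3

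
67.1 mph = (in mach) 0.0881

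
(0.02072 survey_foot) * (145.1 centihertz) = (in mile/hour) 0.0205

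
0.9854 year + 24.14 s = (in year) 0.9854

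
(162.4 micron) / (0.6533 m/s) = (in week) 4.11e-10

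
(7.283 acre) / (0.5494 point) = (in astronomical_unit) 0.001017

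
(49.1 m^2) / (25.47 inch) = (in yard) 83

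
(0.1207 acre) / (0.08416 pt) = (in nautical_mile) 8883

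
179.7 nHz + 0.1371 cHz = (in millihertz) 1.371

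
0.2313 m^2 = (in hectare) 2.313e-05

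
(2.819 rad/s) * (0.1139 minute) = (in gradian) 1226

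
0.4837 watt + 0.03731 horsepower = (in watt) 28.31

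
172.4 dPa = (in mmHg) 0.1293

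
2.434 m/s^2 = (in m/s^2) 2.434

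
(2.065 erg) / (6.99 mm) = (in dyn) 2.954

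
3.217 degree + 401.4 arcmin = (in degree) 9.907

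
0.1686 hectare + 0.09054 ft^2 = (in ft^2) 1.815e+04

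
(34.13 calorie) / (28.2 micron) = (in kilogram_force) 5.164e+05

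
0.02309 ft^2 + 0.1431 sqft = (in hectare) 1.544e-06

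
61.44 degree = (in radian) 1.072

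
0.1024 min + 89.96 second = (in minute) 1.602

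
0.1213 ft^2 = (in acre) 2.785e-06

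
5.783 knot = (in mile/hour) 6.655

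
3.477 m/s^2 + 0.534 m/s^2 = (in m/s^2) 4.011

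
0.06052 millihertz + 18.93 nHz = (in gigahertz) 6.054e-14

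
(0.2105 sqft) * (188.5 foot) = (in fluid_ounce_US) 3.799e+04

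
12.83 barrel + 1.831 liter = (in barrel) 12.84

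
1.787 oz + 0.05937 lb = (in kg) 0.07759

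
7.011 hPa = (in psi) 0.1017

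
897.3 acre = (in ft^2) 3.909e+07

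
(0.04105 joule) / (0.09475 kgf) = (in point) 125.2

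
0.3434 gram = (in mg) 343.4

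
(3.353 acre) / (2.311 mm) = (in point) 1.664e+10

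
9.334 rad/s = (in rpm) 89.13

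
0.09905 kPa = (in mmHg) 0.7429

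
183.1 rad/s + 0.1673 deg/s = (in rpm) 1749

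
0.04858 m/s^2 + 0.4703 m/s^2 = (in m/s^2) 0.5189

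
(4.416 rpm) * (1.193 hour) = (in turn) 316.1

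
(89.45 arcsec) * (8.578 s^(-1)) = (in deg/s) 0.2131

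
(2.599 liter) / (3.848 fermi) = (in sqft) 7.27e+12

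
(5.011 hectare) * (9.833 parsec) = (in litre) 1.52e+25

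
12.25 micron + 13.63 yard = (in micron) 1.246e+07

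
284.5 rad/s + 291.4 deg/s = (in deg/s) 1.659e+04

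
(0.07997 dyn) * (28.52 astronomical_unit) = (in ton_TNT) 0.0008155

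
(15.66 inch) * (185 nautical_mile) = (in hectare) 13.63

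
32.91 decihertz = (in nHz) 3.291e+09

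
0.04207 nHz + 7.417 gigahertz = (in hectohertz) 7.417e+07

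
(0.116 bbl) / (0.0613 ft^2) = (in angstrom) 3.238e+10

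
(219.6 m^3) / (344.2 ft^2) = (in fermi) 6.867e+15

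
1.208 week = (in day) 8.456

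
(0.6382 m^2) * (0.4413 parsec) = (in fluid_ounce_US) 2.939e+20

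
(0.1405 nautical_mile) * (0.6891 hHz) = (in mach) 52.66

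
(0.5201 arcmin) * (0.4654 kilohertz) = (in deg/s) 4.034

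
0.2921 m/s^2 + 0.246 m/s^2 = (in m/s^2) 0.5381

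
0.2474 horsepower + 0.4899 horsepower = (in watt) 549.8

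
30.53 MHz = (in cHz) 3.053e+09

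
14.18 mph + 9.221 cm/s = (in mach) 0.01889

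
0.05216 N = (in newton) 0.05216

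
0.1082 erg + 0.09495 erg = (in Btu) 1.925e-11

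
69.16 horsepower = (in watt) 5.157e+04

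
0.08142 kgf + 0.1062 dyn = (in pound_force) 0.1795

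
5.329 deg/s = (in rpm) 0.8882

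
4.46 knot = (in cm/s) 229.4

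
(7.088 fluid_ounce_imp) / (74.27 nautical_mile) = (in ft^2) 1.576e-08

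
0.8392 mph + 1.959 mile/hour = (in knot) 2.432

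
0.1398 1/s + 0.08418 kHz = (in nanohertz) 8.432e+10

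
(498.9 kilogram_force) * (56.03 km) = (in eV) 1.711e+27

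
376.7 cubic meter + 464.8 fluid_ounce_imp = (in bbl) 2369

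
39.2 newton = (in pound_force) 8.813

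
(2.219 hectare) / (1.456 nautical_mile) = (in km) 0.008229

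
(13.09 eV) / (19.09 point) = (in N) 3.114e-16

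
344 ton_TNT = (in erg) 1.439e+19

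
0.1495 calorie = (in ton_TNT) 1.495e-10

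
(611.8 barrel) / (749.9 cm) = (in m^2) 12.97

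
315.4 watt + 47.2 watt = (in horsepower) 0.4863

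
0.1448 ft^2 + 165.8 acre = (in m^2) 6.71e+05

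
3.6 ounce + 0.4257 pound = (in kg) 0.2952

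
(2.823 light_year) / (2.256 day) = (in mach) 4.024e+08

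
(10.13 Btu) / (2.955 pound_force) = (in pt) 2.305e+06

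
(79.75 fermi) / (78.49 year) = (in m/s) 3.222e-23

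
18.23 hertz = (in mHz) 1.823e+04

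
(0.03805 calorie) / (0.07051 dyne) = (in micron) 2.258e+11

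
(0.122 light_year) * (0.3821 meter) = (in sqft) 4.747e+15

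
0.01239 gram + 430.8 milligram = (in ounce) 0.01563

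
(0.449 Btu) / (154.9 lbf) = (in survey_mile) 0.0004272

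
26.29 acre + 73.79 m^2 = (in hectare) 10.65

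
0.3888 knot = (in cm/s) 20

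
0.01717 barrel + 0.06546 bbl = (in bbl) 0.08263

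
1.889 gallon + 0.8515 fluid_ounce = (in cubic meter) 0.007176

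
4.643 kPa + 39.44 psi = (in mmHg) 2074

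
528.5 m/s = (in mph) 1182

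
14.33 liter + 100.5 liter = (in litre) 114.8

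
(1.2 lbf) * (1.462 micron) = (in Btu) 7.397e-09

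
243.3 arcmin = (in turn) 0.01126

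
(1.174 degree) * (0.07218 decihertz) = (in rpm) 0.001412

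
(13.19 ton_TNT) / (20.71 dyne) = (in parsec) 0.008636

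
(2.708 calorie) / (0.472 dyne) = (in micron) 2.4e+12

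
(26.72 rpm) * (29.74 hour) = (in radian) 2.996e+05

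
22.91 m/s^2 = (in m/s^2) 22.91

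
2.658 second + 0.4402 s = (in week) 5.123e-06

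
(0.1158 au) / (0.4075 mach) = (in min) 2.081e+06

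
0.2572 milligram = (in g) 0.0002572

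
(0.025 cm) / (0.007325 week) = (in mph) 1.262e-07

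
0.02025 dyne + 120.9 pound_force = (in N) 537.8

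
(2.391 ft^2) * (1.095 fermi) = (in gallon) 6.426e-14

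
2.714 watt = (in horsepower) 0.00364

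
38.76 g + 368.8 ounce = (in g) 1.049e+04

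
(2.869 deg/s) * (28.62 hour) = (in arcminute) 1.774e+07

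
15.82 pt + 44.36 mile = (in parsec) 2.314e-12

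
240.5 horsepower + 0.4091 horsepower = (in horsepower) 240.9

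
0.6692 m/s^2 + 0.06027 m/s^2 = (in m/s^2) 0.7295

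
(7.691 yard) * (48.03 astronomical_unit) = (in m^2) 5.053e+13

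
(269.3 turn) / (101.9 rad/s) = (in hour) 0.004613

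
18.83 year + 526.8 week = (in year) 28.93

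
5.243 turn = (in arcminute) 1.132e+05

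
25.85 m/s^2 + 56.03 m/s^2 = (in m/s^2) 81.88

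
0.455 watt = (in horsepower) 0.0006102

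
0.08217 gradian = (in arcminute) 4.437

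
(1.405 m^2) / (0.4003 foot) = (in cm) 1152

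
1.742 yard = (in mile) 0.0009898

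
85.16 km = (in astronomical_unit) 5.693e-07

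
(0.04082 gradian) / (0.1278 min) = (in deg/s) 0.004791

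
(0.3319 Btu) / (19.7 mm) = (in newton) 1.778e+04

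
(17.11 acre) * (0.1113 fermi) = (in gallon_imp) 1.695e-09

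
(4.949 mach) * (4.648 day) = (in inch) 2.664e+10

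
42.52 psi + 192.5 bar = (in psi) 2834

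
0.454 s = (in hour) 0.0001261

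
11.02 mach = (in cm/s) 3.752e+05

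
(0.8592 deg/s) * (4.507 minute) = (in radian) 4.055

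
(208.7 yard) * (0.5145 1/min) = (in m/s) 1.636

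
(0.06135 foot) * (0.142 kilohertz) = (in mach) 0.007798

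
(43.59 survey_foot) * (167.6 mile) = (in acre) 885.5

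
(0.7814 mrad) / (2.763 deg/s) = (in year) 5.138e-10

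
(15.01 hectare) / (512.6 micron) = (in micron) 2.928e+14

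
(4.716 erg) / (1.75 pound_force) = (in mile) 3.764e-11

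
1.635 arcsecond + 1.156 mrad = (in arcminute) 4.001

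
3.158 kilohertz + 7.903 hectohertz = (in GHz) 3.948e-06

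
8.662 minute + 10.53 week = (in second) 6.369e+06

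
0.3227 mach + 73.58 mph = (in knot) 277.5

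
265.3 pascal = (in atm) 0.002618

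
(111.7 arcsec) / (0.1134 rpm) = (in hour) 1.267e-05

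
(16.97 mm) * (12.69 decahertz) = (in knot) 4.186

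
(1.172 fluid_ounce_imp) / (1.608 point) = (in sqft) 0.6319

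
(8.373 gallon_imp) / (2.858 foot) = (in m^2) 0.0437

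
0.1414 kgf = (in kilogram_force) 0.1414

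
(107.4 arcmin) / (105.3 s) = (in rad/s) 0.0002967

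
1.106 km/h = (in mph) 0.6872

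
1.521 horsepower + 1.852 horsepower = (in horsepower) 3.373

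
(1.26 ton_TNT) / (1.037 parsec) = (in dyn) 0.01648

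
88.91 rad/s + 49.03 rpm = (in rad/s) 94.04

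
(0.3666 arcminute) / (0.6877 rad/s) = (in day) 1.795e-09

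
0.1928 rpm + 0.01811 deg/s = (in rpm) 0.1958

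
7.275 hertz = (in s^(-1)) 7.275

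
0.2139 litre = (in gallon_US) 0.05651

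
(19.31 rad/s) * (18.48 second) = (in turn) 56.79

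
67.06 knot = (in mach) 0.1013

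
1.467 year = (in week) 76.49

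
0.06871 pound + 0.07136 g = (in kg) 0.03124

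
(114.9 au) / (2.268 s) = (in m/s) 7.579e+12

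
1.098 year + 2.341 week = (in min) 6.007e+05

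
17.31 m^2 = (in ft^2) 186.3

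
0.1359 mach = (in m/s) 46.27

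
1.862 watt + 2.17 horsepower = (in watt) 1620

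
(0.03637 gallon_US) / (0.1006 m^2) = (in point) 3.879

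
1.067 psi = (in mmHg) 55.18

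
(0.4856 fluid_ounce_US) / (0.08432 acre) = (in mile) 2.615e-11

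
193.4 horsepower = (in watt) 1.442e+05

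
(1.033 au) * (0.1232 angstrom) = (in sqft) 20.49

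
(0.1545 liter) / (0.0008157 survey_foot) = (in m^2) 0.6214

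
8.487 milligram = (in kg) 8.487e-06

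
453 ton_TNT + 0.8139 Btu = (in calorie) 4.53e+11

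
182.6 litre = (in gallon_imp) 40.17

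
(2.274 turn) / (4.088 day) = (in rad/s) 4.045e-05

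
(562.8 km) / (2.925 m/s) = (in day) 2.227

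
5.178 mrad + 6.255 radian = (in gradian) 398.5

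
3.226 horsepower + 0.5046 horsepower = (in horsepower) 3.731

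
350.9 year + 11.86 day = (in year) 350.9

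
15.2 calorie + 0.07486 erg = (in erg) 6.36e+08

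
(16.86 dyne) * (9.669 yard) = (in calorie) 0.0003563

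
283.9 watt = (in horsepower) 0.3807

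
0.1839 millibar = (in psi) 0.002667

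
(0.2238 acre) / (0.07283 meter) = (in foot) 4.08e+04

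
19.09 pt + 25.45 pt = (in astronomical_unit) 1.05e-13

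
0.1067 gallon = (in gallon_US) 0.1067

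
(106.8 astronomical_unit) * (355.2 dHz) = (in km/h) 2.043e+15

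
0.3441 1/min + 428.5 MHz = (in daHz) 4.285e+07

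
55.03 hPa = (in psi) 0.7981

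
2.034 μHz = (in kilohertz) 2.034e-09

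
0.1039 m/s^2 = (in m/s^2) 0.1039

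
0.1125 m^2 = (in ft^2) 1.211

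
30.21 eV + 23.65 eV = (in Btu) 8.179e-21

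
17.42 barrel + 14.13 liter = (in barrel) 17.51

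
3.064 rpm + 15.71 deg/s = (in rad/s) 0.5951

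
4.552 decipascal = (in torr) 0.003414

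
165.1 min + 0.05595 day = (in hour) 4.094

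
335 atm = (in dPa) 3.394e+08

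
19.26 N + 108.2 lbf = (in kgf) 51.04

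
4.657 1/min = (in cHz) 7.762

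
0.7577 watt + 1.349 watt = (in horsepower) 0.002825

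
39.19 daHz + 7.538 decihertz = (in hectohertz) 3.927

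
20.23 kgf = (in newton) 198.4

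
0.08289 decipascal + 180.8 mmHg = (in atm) 0.2379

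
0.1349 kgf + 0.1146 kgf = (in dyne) 2.447e+05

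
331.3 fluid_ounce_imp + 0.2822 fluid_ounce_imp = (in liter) 9.421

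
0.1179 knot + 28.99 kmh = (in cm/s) 811.3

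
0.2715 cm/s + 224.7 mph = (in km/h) 361.6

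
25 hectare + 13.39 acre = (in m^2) 3.042e+05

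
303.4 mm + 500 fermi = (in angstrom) 3.034e+09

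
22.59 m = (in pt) 6.403e+04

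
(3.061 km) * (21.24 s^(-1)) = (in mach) 190.9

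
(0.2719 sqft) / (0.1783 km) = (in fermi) 1.417e+11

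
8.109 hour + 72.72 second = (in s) 2.927e+04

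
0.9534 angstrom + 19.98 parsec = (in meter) 6.165e+17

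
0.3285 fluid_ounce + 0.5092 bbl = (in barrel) 0.5093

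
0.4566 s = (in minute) 0.00761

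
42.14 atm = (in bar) 42.7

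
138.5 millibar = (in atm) 0.1367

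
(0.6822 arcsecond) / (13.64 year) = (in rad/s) 7.689e-15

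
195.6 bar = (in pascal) 1.956e+07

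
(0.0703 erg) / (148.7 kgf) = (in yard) 5.272e-12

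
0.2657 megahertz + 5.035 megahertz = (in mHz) 5.301e+09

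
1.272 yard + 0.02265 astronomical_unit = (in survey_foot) 1.112e+10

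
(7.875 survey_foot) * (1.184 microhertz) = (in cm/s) 0.0002842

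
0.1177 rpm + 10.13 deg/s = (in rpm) 1.806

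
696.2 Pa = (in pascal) 696.2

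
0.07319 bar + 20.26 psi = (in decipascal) 1.47e+06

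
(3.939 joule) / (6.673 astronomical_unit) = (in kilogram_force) 4.024e-13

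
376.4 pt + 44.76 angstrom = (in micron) 1.328e+05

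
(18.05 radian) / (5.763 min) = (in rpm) 0.4985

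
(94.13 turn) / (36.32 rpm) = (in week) 0.0002571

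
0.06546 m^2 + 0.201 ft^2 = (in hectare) 8.413e-06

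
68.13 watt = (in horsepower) 0.09136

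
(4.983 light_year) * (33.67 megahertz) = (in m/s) 1.587e+24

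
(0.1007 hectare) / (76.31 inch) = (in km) 0.5195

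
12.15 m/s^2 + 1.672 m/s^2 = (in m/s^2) 13.82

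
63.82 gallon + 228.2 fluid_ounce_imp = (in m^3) 0.2481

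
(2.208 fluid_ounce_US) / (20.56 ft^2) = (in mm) 0.03419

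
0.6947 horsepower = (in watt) 518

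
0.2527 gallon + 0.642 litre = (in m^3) 0.001599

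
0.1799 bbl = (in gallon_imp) 6.292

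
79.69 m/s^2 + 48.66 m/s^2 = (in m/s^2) 128.3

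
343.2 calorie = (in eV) 8.962e+21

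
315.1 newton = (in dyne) 3.151e+07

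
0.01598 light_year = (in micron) 1.512e+20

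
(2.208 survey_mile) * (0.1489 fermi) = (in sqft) 5.695e-12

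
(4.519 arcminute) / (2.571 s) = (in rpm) 0.004882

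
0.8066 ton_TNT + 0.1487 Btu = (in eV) 2.106e+28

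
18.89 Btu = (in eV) 1.244e+23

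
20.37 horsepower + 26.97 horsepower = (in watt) 3.53e+04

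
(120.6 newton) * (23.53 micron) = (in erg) 2.838e+04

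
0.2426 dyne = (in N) 2.426e-06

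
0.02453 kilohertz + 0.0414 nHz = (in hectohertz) 0.2453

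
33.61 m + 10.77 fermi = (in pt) 9.527e+04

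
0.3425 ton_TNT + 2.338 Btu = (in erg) 1.433e+16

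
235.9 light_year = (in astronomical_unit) 1.492e+07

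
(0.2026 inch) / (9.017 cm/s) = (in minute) 0.0009512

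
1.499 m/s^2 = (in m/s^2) 1.499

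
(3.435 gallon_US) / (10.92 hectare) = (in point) 0.0003375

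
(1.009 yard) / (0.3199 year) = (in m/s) 9.145e-08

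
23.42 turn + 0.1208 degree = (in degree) 8431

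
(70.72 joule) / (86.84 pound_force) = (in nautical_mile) 9.885e-05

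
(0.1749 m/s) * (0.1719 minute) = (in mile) 0.001121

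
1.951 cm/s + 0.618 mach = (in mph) 470.8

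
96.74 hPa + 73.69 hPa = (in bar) 0.1704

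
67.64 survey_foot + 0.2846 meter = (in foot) 68.57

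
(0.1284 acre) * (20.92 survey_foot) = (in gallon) 8.753e+05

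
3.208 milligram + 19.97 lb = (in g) 9058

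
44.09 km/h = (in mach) 0.03597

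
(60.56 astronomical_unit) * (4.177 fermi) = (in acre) 9.351e-06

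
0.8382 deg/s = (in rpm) 0.1397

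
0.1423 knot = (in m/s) 0.07321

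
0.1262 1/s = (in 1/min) 7.572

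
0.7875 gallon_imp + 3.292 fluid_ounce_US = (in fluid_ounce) 124.3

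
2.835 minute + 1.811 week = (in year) 0.03474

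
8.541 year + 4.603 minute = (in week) 445.4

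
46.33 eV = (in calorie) 1.774e-18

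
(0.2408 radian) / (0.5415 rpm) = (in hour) 0.00118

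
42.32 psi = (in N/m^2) 2.918e+05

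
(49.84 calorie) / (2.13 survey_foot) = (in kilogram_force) 32.75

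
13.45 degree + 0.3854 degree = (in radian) 0.2415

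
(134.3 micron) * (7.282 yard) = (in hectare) 8.943e-08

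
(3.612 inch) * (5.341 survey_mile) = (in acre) 0.1949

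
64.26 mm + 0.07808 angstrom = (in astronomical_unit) 4.296e-13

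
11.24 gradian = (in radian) 0.1766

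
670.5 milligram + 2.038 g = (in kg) 0.002708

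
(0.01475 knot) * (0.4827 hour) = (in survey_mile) 0.008193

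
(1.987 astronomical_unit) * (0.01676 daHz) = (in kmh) 1.793e+11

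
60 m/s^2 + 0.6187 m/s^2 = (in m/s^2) 60.62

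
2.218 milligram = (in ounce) 7.824e-05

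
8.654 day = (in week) 1.236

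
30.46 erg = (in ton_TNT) 7.28e-16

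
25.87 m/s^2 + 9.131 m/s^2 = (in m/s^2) 35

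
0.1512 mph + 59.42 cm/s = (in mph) 1.48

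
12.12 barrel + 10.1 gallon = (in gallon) 519.1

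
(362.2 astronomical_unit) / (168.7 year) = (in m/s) 1.018e+04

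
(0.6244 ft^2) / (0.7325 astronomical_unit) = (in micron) 5.294e-07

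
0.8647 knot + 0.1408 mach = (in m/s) 48.39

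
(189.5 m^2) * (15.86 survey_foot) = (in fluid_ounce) 3.098e+07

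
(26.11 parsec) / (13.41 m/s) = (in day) 6.954e+11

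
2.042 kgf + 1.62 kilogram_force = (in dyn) 3.591e+06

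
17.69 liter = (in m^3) 0.01769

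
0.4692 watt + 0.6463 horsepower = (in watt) 482.4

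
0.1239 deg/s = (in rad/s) 0.002162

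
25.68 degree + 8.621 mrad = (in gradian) 29.08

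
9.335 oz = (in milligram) 2.646e+05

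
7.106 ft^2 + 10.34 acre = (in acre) 10.34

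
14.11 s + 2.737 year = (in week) 142.7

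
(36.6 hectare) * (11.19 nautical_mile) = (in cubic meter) 7.585e+09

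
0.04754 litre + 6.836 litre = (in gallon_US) 1.818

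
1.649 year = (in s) 5.2e+07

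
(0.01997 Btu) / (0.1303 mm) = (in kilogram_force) 1.649e+04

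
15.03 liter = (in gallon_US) 3.971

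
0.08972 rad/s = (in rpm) 0.8568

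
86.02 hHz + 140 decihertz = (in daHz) 861.6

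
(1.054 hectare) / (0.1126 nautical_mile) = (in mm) 5.054e+04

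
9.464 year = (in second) 2.985e+08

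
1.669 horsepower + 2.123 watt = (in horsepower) 1.672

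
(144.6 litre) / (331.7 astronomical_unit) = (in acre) 7.201e-19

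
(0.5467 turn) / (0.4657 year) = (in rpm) 2.234e-06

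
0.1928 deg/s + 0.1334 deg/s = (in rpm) 0.05437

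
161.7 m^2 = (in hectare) 0.01617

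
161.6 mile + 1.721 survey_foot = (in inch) 1.024e+07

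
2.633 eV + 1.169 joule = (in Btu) 0.001108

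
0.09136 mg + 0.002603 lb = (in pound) 0.002603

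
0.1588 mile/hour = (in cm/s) 7.099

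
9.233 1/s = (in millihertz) 9233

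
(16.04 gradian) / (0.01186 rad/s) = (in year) 6.736e-07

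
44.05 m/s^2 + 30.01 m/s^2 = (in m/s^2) 74.06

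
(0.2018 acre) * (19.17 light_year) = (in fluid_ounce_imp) 5.213e+24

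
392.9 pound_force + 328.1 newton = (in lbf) 466.7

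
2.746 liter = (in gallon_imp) 0.604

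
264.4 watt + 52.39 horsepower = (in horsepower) 52.74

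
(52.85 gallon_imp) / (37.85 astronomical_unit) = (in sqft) 4.567e-13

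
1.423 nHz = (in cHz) 1.423e-07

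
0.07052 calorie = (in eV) 1.842e+18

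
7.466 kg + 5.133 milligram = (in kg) 7.466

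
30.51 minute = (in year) 5.805e-05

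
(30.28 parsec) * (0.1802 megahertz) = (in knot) 3.273e+23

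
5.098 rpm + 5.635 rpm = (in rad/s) 1.124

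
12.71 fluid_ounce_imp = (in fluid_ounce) 12.21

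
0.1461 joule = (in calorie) 0.03492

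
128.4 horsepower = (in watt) 9.575e+04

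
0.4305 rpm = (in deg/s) 2.583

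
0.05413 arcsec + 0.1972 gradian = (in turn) 0.000493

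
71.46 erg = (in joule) 7.146e-06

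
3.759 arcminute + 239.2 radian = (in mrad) 2.392e+05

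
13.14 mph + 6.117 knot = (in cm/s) 902.1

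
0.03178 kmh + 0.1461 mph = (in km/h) 0.2669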